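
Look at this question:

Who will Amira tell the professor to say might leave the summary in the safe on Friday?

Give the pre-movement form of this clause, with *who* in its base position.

Amira will tell the professor to say who might leave the summary in the safe on Friday.

The filler 'who' is interpreted as the subject of the clause embedded under 'say'. Wh-movement fronts it, leaving a gap right after 'say':
Who will Amira tell the professor to say ___ might leave the summary in the safe on Friday?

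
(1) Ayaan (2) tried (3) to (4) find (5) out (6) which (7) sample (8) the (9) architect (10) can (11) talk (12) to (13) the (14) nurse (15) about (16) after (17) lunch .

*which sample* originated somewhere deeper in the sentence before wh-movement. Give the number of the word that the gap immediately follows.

15

Underlying clause: The architect can talk to the nurse about which sample after lunch.
The filler 'which sample' is interpreted as the object of the preposition 'about'. Fronting leaves a gap immediately after 'about':
Ayaan tried to find out which sample the architect can talk to the nurse about ___ after lunch.
'about' is word 15.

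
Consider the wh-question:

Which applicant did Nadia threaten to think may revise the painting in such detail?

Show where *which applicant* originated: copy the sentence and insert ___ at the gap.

Pre-movement form: Nadia did threaten to think which applicant may revise the painting in such detail.
'which applicant' is the subject of the clause embedded under 'think'. The gap is right after 'think'.

Which applicant did Nadia threaten to think ___ may revise the painting in such detail?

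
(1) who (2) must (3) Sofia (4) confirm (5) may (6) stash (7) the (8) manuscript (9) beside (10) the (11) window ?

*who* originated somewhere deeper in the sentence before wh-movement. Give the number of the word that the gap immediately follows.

In situ: Sofia must confirm who may stash the manuscript beside the window.
'who' functions as the subject of the clause embedded under 'confirm'. Fronting leaves a gap immediately after 'confirm':
Who must Sofia confirm ___ may stash the manuscript beside the window?
'confirm' is word 4.

4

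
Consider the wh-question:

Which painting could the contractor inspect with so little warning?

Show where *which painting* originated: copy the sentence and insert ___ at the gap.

Which painting could the contractor inspect ___ with so little warning?

Underlying clause: The contractor could inspect which painting with so little warning.
'which painting' functions as the direct object of 'inspect'. The gap is right after 'inspect'.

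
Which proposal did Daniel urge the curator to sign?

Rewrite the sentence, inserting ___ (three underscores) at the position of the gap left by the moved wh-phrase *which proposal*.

Pre-movement form: Daniel did urge the curator to sign which proposal.
The filler 'which proposal' is interpreted as the direct object of 'sign'. The gap is right after 'sign'.

Which proposal did Daniel urge the curator to sign ___?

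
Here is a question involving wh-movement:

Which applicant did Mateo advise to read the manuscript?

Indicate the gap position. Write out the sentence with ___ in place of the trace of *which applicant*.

In situ: Mateo did advise which applicant to read the manuscript.
'which applicant' is the direct object of 'advise'. The gap is right after 'advise'.

Which applicant did Mateo advise ___ to read the manuscript?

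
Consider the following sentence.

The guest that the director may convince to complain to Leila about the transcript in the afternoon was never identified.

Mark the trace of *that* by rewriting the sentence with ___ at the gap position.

'that' functions as the direct object of 'convince'. The gap is right after 'convince'.

The guest that the director may convince ___ to complain to Leila about the transcript in the afternoon was never identified.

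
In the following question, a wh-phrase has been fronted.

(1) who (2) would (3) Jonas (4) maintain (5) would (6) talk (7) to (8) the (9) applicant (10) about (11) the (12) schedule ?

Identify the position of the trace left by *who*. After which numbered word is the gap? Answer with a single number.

In situ: Jonas would maintain who would talk to the applicant about the schedule.
'who' functions as the subject of the clause embedded under 'maintain'. Wh-movement fronts it, leaving a gap right after 'maintain':
Who would Jonas maintain ___ would talk to the applicant about the schedule?
'maintain' is word 4.

4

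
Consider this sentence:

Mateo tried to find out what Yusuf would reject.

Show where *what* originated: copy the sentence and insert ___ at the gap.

In situ: Yusuf would reject what.
'what' functions as the direct object of 'reject'. The gap is right after 'reject'.

Mateo tried to find out what Yusuf would reject ___.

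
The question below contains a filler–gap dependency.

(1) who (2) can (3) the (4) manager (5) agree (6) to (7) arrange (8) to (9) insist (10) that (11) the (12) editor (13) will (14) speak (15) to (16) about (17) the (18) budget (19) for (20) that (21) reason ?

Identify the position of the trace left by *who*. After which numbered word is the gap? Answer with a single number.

Pre-movement form: The manager can agree to arrange to insist that the editor will speak to who about the budget for that reason.
'who' is the object of the preposition 'to'. Fronting leaves a gap immediately after 'to':
Who can the manager agree to arrange to insist that the editor will speak to ___ about the budget for that reason?
'to' is word 15.

15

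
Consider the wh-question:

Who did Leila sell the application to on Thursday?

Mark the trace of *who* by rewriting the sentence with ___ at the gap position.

Who did Leila sell the application to ___ on Thursday?

Before movement: Leila did sell the application to who on Thursday.
'who' functions as the object of the preposition 'to' (recipient of 'sell'). The gap is right after 'to'.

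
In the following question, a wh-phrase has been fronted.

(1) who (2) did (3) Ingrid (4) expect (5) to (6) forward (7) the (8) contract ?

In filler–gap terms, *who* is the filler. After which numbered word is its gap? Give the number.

In situ: Ingrid did expect who to forward the contract.
'who' is the direct object of 'expect'. It moves to the left edge, and the trace sits right after 'expect':
Who did Ingrid expect ___ to forward the contract?
'expect' is word 4.

4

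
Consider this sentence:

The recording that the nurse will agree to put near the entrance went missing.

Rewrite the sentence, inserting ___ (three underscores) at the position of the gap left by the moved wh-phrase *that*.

The recording that the nurse will agree to put ___ near the entrance went missing.

'that' functions as the direct object of 'put'. The gap is right after 'put'.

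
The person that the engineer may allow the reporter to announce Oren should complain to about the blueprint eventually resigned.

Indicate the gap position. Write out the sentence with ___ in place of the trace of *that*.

The person that the engineer may allow the reporter to announce Oren should complain to ___ about the blueprint eventually resigned.

'that' is the object of the preposition 'to'. The gap is right after 'to'.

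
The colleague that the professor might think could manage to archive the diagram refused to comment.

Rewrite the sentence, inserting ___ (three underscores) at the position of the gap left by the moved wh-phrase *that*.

The colleague that the professor might think ___ could manage to archive the diagram refused to comment.

'that' is the subject of the clause embedded under 'think'. The gap is right after 'think'.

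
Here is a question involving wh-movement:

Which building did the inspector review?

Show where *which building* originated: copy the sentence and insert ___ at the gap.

Which building did the inspector review ___?

Before movement: The inspector did review which building.
The filler 'which building' is interpreted as the direct object of 'review'. The gap is right after 'review'.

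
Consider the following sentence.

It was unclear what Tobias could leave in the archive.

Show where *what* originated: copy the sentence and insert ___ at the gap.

Before movement: Tobias could leave what in the archive.
The filler 'what' is interpreted as the direct object of 'leave'. The gap is right after 'leave'.

It was unclear what Tobias could leave ___ in the archive.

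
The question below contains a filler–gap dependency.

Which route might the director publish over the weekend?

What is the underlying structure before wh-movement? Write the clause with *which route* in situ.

The director might publish which route over the weekend.

'which route' is the direct object of 'publish'. Fronting leaves a gap immediately after 'publish':
Which route might the director publish ___ over the weekend?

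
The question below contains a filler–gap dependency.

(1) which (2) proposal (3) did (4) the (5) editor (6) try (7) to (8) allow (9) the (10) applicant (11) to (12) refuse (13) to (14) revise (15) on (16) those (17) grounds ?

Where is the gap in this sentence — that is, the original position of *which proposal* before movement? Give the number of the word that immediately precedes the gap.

14

Underlying clause: The editor did try to allow the applicant to refuse to revise which proposal on those grounds.
'which proposal' functions as the direct object of 'revise'. Wh-movement fronts it, leaving a gap right after 'revise':
Which proposal did the editor try to allow the applicant to refuse to revise ___ on those grounds?
'revise' is word 14.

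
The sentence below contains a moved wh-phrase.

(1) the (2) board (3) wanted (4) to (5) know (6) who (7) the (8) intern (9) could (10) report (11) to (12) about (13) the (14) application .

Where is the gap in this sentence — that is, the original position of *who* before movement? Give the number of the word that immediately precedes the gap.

11

Before movement: The intern could report to who about the application.
The filler 'who' is interpreted as the object of the preposition 'to'. Wh-movement fronts it, leaving a gap right after 'to':
The board wanted to know who the intern could report to ___ about the application.
'to' is word 11.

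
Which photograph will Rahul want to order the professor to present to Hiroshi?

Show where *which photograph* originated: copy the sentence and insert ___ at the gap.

Underlying clause: Rahul will want to order the professor to present which photograph to Hiroshi.
The filler 'which photograph' is interpreted as the direct object of 'present'. The gap is right after 'present'.

Which photograph will Rahul want to order the professor to present ___ to Hiroshi?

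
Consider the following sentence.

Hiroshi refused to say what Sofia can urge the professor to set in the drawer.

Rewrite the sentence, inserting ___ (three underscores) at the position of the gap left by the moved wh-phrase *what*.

Pre-movement form: Sofia can urge the professor to set what in the drawer.
The filler 'what' is interpreted as the direct object of 'set'. The gap is right after 'set'.

Hiroshi refused to say what Sofia can urge the professor to set ___ in the drawer.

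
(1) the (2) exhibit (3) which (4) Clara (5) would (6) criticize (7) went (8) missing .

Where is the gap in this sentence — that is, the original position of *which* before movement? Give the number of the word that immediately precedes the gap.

6

'which' functions as the direct object of 'criticize'. Wh-movement fronts it, leaving a gap right after 'criticize':
The exhibit which Clara would criticize ___ went missing.
'criticize' is word 6.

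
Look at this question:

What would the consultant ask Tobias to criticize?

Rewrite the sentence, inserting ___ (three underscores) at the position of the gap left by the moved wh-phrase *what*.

What would the consultant ask Tobias to criticize ___?

Pre-movement form: The consultant would ask Tobias to criticize what.
'what' is the direct object of 'criticize'. The gap is right after 'criticize'.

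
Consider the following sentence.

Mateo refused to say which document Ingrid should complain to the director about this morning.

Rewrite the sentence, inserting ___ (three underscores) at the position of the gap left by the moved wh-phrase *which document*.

Before movement: Ingrid should complain to the director about which document this morning.
'which document' is the object of the preposition 'about'. The gap is right after 'about'.

Mateo refused to say which document Ingrid should complain to the director about ___ this morning.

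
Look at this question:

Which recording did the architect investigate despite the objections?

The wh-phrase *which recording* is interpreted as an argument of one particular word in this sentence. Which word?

investigate

Before movement: The architect did investigate which recording despite the objections.
'which recording' functions as the direct object of 'investigate'. It moves to the left edge, and the trace sits right after 'investigate':
Which recording did the architect investigate ___ despite the objections?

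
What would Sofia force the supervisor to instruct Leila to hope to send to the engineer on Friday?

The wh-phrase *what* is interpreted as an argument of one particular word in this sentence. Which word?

send

Pre-movement form: Sofia would force the supervisor to instruct Leila to hope to send what to the engineer on Friday.
'what' functions as the direct object of 'send'. Fronting leaves a gap immediately after 'send':
What would Sofia force the supervisor to instruct Leila to hope to send ___ to the engineer on Friday?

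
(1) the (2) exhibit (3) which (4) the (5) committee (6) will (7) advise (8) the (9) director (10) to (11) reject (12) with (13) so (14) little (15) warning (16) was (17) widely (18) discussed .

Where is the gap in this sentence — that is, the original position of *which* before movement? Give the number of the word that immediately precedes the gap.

11

The filler 'which' is interpreted as the direct object of 'reject'. Fronting leaves a gap immediately after 'reject':
The exhibit which the committee will advise the director to reject ___ with so little warning was widely discussed.
'reject' is word 11.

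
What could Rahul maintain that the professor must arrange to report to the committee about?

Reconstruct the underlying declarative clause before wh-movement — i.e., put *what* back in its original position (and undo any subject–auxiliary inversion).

'what' is the object of the preposition 'about'. It moves to the left edge, and the trace sits right after 'about':
What could Rahul maintain that the professor must arrange to report to the committee about ___?

Rahul could maintain that the professor must arrange to report to the committee about what.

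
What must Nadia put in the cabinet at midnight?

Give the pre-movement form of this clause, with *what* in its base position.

The filler 'what' is interpreted as the direct object of 'put'. It moves to the left edge, and the trace sits right after 'put':
What must Nadia put ___ in the cabinet at midnight?

Nadia must put what in the cabinet at midnight.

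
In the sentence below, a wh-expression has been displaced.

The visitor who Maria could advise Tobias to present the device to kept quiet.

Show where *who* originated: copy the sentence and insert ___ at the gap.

The filler 'who' is interpreted as the object of the preposition 'to' (recipient of 'present'). The gap is right after 'to'.

The visitor who Maria could advise Tobias to present the device to ___ kept quiet.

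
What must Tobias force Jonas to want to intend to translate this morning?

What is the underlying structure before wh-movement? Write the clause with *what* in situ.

'what' functions as the direct object of 'translate'. Fronting leaves a gap immediately after 'translate':
What must Tobias force Jonas to want to intend to translate ___ this morning?

Tobias must force Jonas to want to intend to translate what this morning.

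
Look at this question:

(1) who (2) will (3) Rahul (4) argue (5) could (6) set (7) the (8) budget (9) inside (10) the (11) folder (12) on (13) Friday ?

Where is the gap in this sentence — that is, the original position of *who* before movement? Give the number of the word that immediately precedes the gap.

Underlying clause: Rahul will argue who could set the budget inside the folder on Friday.
The filler 'who' is interpreted as the subject of the clause embedded under 'argue'. It moves to the left edge, and the trace sits right after 'argue':
Who will Rahul argue ___ could set the budget inside the folder on Friday?
'argue' is word 4.

4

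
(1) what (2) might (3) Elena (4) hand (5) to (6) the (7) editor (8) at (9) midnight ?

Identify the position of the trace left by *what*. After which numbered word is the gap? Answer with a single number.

Underlying clause: Elena might hand what to the editor at midnight.
The filler 'what' is interpreted as the direct object of 'hand'. It moves to the left edge, and the trace sits right after 'hand':
What might Elena hand ___ to the editor at midnight?
'hand' is word 4.

4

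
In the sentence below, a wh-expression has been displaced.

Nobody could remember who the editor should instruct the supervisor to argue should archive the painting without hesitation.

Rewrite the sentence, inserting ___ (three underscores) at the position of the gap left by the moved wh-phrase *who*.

In situ: The editor should instruct the supervisor to argue who should archive the painting without hesitation.
The filler 'who' is interpreted as the subject of the clause embedded under 'argue'. The gap is right after 'argue'.

Nobody could remember who the editor should instruct the supervisor to argue ___ should archive the painting without hesitation.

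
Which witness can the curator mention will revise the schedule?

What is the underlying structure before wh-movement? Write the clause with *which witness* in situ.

The filler 'which witness' is interpreted as the subject of the clause embedded under 'mention'. Fronting leaves a gap immediately after 'mention':
Which witness can the curator mention ___ will revise the schedule?

The curator can mention which witness will revise the schedule.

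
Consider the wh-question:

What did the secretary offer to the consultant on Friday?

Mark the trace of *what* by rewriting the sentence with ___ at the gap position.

What did the secretary offer ___ to the consultant on Friday?

Pre-movement form: The secretary did offer what to the consultant on Friday.
'what' functions as the direct object of 'offer'. The gap is right after 'offer'.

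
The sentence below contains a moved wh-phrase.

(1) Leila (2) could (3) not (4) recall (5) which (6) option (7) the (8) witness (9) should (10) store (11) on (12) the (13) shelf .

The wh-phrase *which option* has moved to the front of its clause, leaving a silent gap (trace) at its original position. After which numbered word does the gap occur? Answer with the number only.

10

Before movement: The witness should store which option on the shelf.
'which option' functions as the direct object of 'store'. It moves to the left edge, and the trace sits right after 'store':
Leila could not recall which option the witness should store ___ on the shelf.
'store' is word 10.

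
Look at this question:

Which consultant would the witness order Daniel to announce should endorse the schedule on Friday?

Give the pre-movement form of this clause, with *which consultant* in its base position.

The witness would order Daniel to announce which consultant should endorse the schedule on Friday.

The filler 'which consultant' is interpreted as the subject of the clause embedded under 'announce'. Fronting leaves a gap immediately after 'announce':
Which consultant would the witness order Daniel to announce ___ should endorse the schedule on Friday?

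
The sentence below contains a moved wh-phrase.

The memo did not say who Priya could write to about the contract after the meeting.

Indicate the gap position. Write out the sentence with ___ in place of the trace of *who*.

The memo did not say who Priya could write to ___ about the contract after the meeting.

In situ: Priya could write to who about the contract after the meeting.
The filler 'who' is interpreted as the object of the preposition 'to'. The gap is right after 'to'.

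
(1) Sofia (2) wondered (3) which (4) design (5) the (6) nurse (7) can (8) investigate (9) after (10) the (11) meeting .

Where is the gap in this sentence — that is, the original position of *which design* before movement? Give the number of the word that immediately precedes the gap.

8

Pre-movement form: The nurse can investigate which design after the meeting.
The filler 'which design' is interpreted as the direct object of 'investigate'. It moves to the left edge, and the trace sits right after 'investigate':
Sofia wondered which design the nurse can investigate ___ after the meeting.
'investigate' is word 8.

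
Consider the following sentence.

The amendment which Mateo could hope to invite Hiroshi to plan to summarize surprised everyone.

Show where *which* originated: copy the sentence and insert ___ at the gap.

'which' is the direct object of 'summarize'. The gap is right after 'summarize'.

The amendment which Mateo could hope to invite Hiroshi to plan to summarize ___ surprised everyone.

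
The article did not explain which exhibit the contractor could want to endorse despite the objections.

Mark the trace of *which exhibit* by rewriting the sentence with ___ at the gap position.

The article did not explain which exhibit the contractor could want to endorse ___ despite the objections.

Before movement: The contractor could want to endorse which exhibit despite the objections.
'which exhibit' functions as the direct object of 'endorse'. The gap is right after 'endorse'.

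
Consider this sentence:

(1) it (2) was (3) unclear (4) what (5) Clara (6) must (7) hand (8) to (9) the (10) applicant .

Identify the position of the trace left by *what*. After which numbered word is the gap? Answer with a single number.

7

In situ: Clara must hand what to the applicant.
'what' functions as the direct object of 'hand'. Fronting leaves a gap immediately after 'hand':
It was unclear what Clara must hand ___ to the applicant.
'hand' is word 7.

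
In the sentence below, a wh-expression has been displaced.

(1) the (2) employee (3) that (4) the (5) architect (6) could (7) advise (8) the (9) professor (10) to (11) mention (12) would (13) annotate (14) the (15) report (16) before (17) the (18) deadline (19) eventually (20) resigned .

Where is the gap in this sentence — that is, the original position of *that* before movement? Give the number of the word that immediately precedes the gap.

'that' is the subject of the clause embedded under 'mention'. It moves to the left edge, and the trace sits right after 'mention':
The employee that the architect could advise the professor to mention ___ would annotate the report before the deadline eventually resigned.
'mention' is word 11.

11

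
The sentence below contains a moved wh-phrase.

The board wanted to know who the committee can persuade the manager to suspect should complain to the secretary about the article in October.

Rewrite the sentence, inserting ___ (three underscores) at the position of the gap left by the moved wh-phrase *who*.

Underlying clause: The committee can persuade the manager to suspect who should complain to the secretary about the article in October.
'who' is the subject of the clause embedded under 'suspect'. The gap is right after 'suspect'.

The board wanted to know who the committee can persuade the manager to suspect ___ should complain to the secretary about the article in October.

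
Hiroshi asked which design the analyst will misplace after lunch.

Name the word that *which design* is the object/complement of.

misplace

Pre-movement form: The analyst will misplace which design after lunch.
'which design' is the direct object of 'misplace'. It moves to the left edge, and the trace sits right after 'misplace':
Hiroshi asked which design the analyst will misplace ___ after lunch.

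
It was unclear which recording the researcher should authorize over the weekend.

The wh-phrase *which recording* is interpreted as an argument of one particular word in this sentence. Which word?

Before movement: The researcher should authorize which recording over the weekend.
The filler 'which recording' is interpreted as the direct object of 'authorize'. Wh-movement fronts it, leaving a gap right after 'authorize':
It was unclear which recording the researcher should authorize ___ over the weekend.

authorize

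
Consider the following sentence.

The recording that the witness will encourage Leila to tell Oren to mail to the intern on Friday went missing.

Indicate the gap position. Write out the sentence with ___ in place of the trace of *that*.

The recording that the witness will encourage Leila to tell Oren to mail ___ to the intern on Friday went missing.

'that' is the direct object of 'mail'. The gap is right after 'mail'.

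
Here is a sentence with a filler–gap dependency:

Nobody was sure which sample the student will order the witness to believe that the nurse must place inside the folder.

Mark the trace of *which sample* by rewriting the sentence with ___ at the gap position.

Underlying clause: The student will order the witness to believe that the nurse must place which sample inside the folder.
'which sample' is the direct object of 'place'. The gap is right after 'place'.

Nobody was sure which sample the student will order the witness to believe that the nurse must place ___ inside the folder.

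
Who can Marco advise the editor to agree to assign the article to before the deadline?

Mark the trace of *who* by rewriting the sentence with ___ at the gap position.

Underlying clause: Marco can advise the editor to agree to assign the article to who before the deadline.
'who' is the object of the preposition 'to' (recipient of 'assign'). The gap is right after 'to'.

Who can Marco advise the editor to agree to assign the article to ___ before the deadline?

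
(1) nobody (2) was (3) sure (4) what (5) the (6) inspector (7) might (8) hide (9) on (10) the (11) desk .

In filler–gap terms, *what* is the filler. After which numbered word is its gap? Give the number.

In situ: The inspector might hide what on the desk.
'what' is the direct object of 'hide'. It moves to the left edge, and the trace sits right after 'hide':
Nobody was sure what the inspector might hide ___ on the desk.
'hide' is word 8.

8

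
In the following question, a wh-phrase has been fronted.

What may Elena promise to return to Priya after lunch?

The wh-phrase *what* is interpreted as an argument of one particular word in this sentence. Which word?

return

In situ: Elena may promise to return what to Priya after lunch.
The filler 'what' is interpreted as the direct object of 'return'. Fronting leaves a gap immediately after 'return':
What may Elena promise to return ___ to Priya after lunch?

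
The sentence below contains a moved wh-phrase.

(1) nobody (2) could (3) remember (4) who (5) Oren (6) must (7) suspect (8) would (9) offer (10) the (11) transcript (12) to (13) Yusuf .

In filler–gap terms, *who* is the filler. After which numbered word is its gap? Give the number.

7

Underlying clause: Oren must suspect who would offer the transcript to Yusuf.
The filler 'who' is interpreted as the subject of the clause embedded under 'suspect'. Fronting leaves a gap immediately after 'suspect':
Nobody could remember who Oren must suspect ___ would offer the transcript to Yusuf.
'suspect' is word 7.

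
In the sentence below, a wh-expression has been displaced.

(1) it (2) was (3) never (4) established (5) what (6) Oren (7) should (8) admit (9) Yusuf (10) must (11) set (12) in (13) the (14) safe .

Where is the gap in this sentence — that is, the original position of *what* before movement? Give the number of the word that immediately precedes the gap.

11

In situ: Oren should admit Yusuf must set what in the safe.
'what' is the direct object of 'set'. Wh-movement fronts it, leaving a gap right after 'set':
It was never established what Oren should admit Yusuf must set ___ in the safe.
'set' is word 11.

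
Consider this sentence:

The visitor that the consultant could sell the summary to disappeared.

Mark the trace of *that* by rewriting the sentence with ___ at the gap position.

The visitor that the consultant could sell the summary to ___ disappeared.

'that' functions as the object of the preposition 'to' (recipient of 'sell'). The gap is right after 'to'.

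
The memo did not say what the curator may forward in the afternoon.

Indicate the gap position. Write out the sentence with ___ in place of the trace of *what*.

The memo did not say what the curator may forward ___ in the afternoon.

Before movement: The curator may forward what in the afternoon.
The filler 'what' is interpreted as the direct object of 'forward'. The gap is right after 'forward'.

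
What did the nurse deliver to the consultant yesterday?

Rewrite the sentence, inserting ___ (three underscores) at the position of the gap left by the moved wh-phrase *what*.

What did the nurse deliver ___ to the consultant yesterday?

Before movement: The nurse did deliver what to the consultant yesterday.
The filler 'what' is interpreted as the direct object of 'deliver'. The gap is right after 'deliver'.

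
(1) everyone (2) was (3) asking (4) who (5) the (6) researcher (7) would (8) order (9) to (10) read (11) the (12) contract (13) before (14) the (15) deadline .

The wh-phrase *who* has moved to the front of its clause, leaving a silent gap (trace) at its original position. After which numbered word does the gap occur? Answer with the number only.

Before movement: The researcher would order who to read the contract before the deadline.
'who' is the direct object of 'order'. Wh-movement fronts it, leaving a gap right after 'order':
Everyone was asking who the researcher would order ___ to read the contract before the deadline.
'order' is word 8.

8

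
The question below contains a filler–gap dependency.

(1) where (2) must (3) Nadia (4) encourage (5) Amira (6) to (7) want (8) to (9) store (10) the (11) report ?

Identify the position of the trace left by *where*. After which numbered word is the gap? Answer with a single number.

Underlying clause: Nadia must encourage Amira to want to store the report where.
The filler 'where' is interpreted as the locative complement of 'store'. Fronting leaves a gap immediately after 'report':
Where must Nadia encourage Amira to want to store the report ___?
'report' is word 11.

11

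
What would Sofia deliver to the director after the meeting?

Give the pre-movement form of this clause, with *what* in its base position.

'what' is the direct object of 'deliver'. Fronting leaves a gap immediately after 'deliver':
What would Sofia deliver ___ to the director after the meeting?

Sofia would deliver what to the director after the meeting.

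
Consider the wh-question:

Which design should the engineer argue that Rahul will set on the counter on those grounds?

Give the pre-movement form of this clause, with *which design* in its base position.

'which design' functions as the direct object of 'set'. Fronting leaves a gap immediately after 'set':
Which design should the engineer argue that Rahul will set ___ on the counter on those grounds?

The engineer should argue that Rahul will set which design on the counter on those grounds.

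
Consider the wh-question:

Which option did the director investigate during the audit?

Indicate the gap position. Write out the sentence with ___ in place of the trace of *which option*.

Which option did the director investigate ___ during the audit?

Before movement: The director did investigate which option during the audit.
'which option' is the direct object of 'investigate'. The gap is right after 'investigate'.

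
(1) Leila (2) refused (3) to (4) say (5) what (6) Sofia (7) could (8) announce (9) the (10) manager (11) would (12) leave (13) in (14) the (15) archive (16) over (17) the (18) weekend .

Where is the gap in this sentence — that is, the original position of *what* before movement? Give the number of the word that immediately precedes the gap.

12

In situ: Sofia could announce the manager would leave what in the archive over the weekend.
The filler 'what' is interpreted as the direct object of 'leave'. Fronting leaves a gap immediately after 'leave':
Leila refused to say what Sofia could announce the manager would leave ___ in the archive over the weekend.
'leave' is word 12.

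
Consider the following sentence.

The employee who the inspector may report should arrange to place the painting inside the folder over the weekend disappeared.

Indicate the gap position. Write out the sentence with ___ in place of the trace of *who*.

'who' functions as the subject of the clause embedded under 'report'. The gap is right after 'report'.

The employee who the inspector may report ___ should arrange to place the painting inside the folder over the weekend disappeared.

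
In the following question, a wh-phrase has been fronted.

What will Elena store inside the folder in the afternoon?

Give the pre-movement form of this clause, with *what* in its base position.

'what' is the direct object of 'store'. Wh-movement fronts it, leaving a gap right after 'store':
What will Elena store ___ inside the folder in the afternoon?

Elena will store what inside the folder in the afternoon.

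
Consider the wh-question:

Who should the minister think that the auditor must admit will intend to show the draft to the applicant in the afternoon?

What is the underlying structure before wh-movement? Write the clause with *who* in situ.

The minister should think that the auditor must admit who will intend to show the draft to the applicant in the afternoon.

'who' functions as the subject of the clause embedded under 'admit'. Fronting leaves a gap immediately after 'admit':
Who should the minister think that the auditor must admit ___ will intend to show the draft to the applicant in the afternoon?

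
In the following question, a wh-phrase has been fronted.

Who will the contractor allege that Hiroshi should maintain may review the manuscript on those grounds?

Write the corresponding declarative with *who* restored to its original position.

'who' is the subject of the clause embedded under 'maintain'. It moves to the left edge, and the trace sits right after 'maintain':
Who will the contractor allege that Hiroshi should maintain ___ may review the manuscript on those grounds?

The contractor will allege that Hiroshi should maintain who may review the manuscript on those grounds.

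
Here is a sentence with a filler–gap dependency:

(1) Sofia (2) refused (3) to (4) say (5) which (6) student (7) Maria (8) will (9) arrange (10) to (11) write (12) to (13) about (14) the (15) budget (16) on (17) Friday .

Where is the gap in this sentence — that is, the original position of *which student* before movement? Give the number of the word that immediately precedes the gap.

Before movement: Maria will arrange to write to which student about the budget on Friday.
The filler 'which student' is interpreted as the object of the preposition 'to'. Wh-movement fronts it, leaving a gap right after 'to':
Sofia refused to say which student Maria will arrange to write to ___ about the budget on Friday.
'to' is word 12.

12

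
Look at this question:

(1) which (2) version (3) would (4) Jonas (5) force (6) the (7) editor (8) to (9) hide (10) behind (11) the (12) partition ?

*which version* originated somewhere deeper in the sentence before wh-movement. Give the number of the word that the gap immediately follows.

9

Before movement: Jonas would force the editor to hide which version behind the partition.
The filler 'which version' is interpreted as the direct object of 'hide'. It moves to the left edge, and the trace sits right after 'hide':
Which version would Jonas force the editor to hide ___ behind the partition?
'hide' is word 9.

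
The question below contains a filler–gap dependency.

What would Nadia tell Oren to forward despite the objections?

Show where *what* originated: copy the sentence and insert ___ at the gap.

Pre-movement form: Nadia would tell Oren to forward what despite the objections.
'what' functions as the direct object of 'forward'. The gap is right after 'forward'.

What would Nadia tell Oren to forward ___ despite the objections?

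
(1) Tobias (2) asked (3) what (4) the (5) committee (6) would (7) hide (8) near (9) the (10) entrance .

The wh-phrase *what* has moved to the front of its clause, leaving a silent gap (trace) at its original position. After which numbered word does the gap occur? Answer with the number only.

Pre-movement form: The committee would hide what near the entrance.
'what' is the direct object of 'hide'. Fronting leaves a gap immediately after 'hide':
Tobias asked what the committee would hide ___ near the entrance.
'hide' is word 7.

7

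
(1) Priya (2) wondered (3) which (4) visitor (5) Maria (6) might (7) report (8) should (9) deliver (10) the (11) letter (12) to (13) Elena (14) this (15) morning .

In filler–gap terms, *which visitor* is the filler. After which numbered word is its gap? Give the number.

7

Pre-movement form: Maria might report which visitor should deliver the letter to Elena this morning.
'which visitor' is the subject of the clause embedded under 'report'. Wh-movement fronts it, leaving a gap right after 'report':
Priya wondered which visitor Maria might report ___ should deliver the letter to Elena this morning.
'report' is word 7.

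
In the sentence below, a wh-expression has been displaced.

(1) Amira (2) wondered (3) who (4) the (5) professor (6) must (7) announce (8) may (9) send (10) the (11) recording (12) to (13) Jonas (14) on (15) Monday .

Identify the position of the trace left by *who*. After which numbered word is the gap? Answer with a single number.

Pre-movement form: The professor must announce who may send the recording to Jonas on Monday.
The filler 'who' is interpreted as the subject of the clause embedded under 'announce'. Wh-movement fronts it, leaving a gap right after 'announce':
Amira wondered who the professor must announce ___ may send the recording to Jonas on Monday.
'announce' is word 7.

7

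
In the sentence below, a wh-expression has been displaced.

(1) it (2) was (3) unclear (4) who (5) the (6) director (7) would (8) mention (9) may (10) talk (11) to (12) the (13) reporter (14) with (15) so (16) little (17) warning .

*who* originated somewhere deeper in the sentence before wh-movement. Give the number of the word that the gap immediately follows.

8

Underlying clause: The director would mention who may talk to the reporter with so little warning.
The filler 'who' is interpreted as the subject of the clause embedded under 'mention'. It moves to the left edge, and the trace sits right after 'mention':
It was unclear who the director would mention ___ may talk to the reporter with so little warning.
'mention' is word 8.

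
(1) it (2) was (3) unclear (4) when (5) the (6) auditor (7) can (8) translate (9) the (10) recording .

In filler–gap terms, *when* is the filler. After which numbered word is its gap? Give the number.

10

Underlying clause: The auditor can translate the recording when.
The filler 'when' is interpreted as the temporal adjunct. Fronting leaves a gap immediately after 'recording':
It was unclear when the auditor can translate the recording ___.
'recording' is word 10.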